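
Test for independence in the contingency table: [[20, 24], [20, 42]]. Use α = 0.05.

χ² = 1.907. df = 1, critical = 3.841. Fail to reject H₀. No evidence of dependence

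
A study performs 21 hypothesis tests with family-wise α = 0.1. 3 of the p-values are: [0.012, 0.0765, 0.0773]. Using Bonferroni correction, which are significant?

Bonferroni α = 0.1/21 = 0.00476. None of the given p-values are significant.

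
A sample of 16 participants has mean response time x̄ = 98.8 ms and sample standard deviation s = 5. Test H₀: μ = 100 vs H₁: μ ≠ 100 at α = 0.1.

t = (x̄ - μ₀)/(s/√n) = (98.8 - 100)/(5/√16) = -0.96. df = 15, critical t = ±1.753. Fail to reject H₀.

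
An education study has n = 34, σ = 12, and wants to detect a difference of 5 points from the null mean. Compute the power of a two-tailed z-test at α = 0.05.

SE = σ/√n = 12/√34 = 2.058. Non-centrality λ = d/SE = 5/2.058 = 2.43. Power ≈ Φ(λ - z_{α/2}) = Φ(2.43 - 1.96) = Φ(0.47) = 0.681.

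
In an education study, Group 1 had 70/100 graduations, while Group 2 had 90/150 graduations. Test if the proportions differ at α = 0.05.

p̂₁ = 0.7, p̂₂ = 0.6, pooled p̂ = 0.64. z = 1.614. Critical: ±1.96. Fail to reject H₀.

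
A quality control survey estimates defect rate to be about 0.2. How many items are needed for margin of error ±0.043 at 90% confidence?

n = z²p(1-p)/E² = 1.645²×0.2×0.8/0.043² = 234.2 → n = 235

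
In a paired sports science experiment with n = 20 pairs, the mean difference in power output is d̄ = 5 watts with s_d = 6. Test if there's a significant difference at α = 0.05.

t = d̄/(s_d/√n) = 5/(6/√20) = 3.727. df = 19, critical t = ±2.093. Reject H₀.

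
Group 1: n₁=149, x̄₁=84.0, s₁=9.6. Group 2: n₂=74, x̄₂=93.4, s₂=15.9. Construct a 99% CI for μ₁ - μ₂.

Difference = -9.4. SE = √(9.6²/149 + 15.9²/74) = 2.009. CI = (-14.57, -4.23)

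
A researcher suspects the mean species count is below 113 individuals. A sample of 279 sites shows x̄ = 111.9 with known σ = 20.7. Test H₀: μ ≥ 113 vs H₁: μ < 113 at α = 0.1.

z = -0.888. Critical value: -1.28. Fail to reject H₀.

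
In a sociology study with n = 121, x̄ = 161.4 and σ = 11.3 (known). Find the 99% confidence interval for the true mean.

CI = x̄ ± z*(σ/√n) = 161.4 ± 2.576(11.3/√121) = 161.4 ± 2.65 = (158.75, 164.05)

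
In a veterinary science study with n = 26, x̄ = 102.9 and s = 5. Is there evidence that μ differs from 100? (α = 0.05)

t = (x̄ - μ₀)/(s/√n) = (102.9 - 100)/(5/√26) = 2.957. df = 25, critical t = ±2.06. Reject H₀.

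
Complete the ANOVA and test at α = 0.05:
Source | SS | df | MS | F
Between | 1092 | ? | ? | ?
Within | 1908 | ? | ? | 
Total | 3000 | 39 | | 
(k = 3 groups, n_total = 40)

df_between = 2, df_within = 37. MS_between = 546.0, MS_within = 51.57. F = 10.588, F_crit ≈ 3.252. Reject H₀.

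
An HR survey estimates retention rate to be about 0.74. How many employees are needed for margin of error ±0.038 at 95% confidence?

n = z²p(1-p)/E² = 1.96²×0.74×0.26/0.038² = 511.9 → n = 512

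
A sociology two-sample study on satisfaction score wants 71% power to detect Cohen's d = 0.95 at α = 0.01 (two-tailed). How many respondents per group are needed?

z_{α/2} = 2.576, z_β = Φ⁻¹(0.71) = 0.553. For large effect (d = 0.95): n per group = 2(z_{α/2} + z_β)²/d² = 2(2.576 + 0.553)²/0.95² = 21.7 → 22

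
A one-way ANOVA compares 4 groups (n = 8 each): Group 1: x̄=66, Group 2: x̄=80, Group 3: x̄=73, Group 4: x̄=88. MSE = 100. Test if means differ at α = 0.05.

Grand mean = 76.75. SS_between = 2134.0, MS_between = 711.33. F = 7.113, F_crit ≈ 2.947. Reject H₀.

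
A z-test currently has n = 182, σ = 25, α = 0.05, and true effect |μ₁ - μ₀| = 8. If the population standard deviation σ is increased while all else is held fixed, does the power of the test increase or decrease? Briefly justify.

Power decreases: a larger σ inflates the standard error σ/√n, pulling the sampling distribution under H₁ back toward the critical value.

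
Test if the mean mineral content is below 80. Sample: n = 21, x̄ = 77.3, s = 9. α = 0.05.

t = (77.3 - 80)/(9/√21) = -1.375, df = 20. Critical t = -1.725. Fail to reject H₀.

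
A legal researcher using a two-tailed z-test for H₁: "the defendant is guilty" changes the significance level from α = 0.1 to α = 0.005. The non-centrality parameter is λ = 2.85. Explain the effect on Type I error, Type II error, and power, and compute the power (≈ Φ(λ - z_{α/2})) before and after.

Decreasing α from 0.1 to 0.005:
• Type I error rate decreases (α is the Type I rate by definition).
• Critical value moves from z_{α/2} = 1.645 to 2.807, so power = Φ(λ - z_{α/2}) goes from Φ(2.85 - 1.645) = 0.886 to Φ(2.85 - 2.807) = 0.517.
• Type II error rate β = 1 - power therefore increases (0.114 → 0.483).
Appropriate when false positives are costly — here, convicting an innocent person.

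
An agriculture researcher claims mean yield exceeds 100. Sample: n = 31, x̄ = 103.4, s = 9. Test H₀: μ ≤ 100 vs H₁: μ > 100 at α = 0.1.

t = (103.4 - 100)/(9/√31) = 2.103, df = 30. Critical t = 1.31. Reject H₀.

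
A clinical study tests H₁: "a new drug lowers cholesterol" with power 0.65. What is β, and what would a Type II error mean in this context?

β = 1 - power = 1 - 0.65 = 0.35. A Type II error is failing to reject H₀ when H₀ is false (false negative) — here, failing to conclude that a new drug lowers cholesterol when in fact it is true. Consequence: shelving an effective drug — patients miss out on a treatment that would have helped.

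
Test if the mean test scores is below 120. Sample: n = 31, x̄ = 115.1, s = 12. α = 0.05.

t = (115.1 - 120)/(12/√31) = -2.274, df = 30. Critical t = -1.697. Reject H₀.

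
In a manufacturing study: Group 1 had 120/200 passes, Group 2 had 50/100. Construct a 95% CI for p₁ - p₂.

p̂₁ = 0.6, p̂₂ = 0.5. Difference = 0.1. CI = (-0.019, 0.219)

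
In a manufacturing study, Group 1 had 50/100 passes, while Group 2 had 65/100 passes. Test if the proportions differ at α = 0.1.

p̂₁ = 0.5, p̂₂ = 0.65, pooled p̂ = 0.575. z = -2.146. Critical: ±1.645. Reject H₀.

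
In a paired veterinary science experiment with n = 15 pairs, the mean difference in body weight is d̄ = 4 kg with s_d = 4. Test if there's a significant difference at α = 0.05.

t = d̄/(s_d/√n) = 4/(4/√15) = 3.873. df = 14, critical t = ±2.145. Reject H₀.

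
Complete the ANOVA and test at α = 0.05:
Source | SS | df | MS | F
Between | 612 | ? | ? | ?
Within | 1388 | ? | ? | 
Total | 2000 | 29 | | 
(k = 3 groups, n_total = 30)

df_between = 2, df_within = 27. MS_between = 306.0, MS_within = 51.41. F = 5.952, F_crit ≈ 3.354. Reject H₀.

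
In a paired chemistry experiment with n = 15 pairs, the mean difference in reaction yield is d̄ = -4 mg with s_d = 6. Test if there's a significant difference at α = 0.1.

t = d̄/(s_d/√n) = -4/(6/√15) = -2.582. df = 14, critical t = ±1.761. Reject H₀.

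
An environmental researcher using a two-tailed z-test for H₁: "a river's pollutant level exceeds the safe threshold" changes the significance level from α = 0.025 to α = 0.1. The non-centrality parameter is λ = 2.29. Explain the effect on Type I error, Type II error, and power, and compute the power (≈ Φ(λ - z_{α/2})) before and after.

Increasing α from 0.025 to 0.1:
• Type I error rate increases (α is the Type I rate by definition).
• Critical value moves from z_{α/2} = 2.241 to 1.645, so power = Φ(λ - z_{α/2}) goes from Φ(2.29 - 2.241) = 0.52 to Φ(2.29 - 1.645) = 0.741.
• Type II error rate β = 1 - power therefore decreases (0.48 → 0.259).
Appropriate when false negatives are costly — here, allowing unsafe pollution to continue.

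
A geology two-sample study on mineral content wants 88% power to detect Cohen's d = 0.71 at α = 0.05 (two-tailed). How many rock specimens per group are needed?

z_{α/2} = 1.96, z_β = Φ⁻¹(0.88) = 1.175. For medium effect (d = 0.71): n per group = 2(z_{α/2} + z_β)²/d² = 2(1.96 + 1.175)²/0.71² = 39.0 → 39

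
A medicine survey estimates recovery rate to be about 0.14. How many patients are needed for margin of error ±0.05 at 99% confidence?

n = z²p(1-p)/E² = 2.576²×0.14×0.86/0.05² = 319.6 → n = 320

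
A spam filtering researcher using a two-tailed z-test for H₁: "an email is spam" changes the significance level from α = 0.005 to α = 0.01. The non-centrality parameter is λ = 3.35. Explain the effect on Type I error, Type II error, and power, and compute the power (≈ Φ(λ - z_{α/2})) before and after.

Increasing α from 0.005 to 0.01:
• Type I error rate increases (α is the Type I rate by definition).
• Critical value moves from z_{α/2} = 2.807 to 2.576, so power = Φ(λ - z_{α/2}) goes from Φ(3.35 - 2.807) = 0.706 to Φ(3.35 - 2.576) = 0.781.
• Type II error rate β = 1 - power therefore decreases (0.294 → 0.219).
Appropriate when false negatives are costly — here, a spam email lands in the inbox.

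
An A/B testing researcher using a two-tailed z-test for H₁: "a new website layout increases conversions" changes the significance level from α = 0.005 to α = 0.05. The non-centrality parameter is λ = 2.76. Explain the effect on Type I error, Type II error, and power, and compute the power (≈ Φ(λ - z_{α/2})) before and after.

Increasing α from 0.005 to 0.05:
• Type I error rate increases (α is the Type I rate by definition).
• Critical value moves from z_{α/2} = 2.807 to 1.96, so power = Φ(λ - z_{α/2}) goes from Φ(2.76 - 2.807) = 0.481 to Φ(2.76 - 1.96) = 0.788.
• Type II error rate β = 1 - power therefore decreases (0.519 → 0.212).
Appropriate when false negatives are costly — here, discarding a layout that would have improved conversions — lost revenue.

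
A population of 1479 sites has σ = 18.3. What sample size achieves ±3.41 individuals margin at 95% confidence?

Without FPC: n₀ = (1.96×18.3/3.41)² = 110.638. With FPC: n = n₀N/(n₀+N-1) = 103.003 → n = 104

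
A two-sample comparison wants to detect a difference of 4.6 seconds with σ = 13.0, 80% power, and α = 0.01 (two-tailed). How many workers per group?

n per group = 2(z_α/2 + z_β)²σ²/d² = 2×(2.576 + 0.84)²×13.0²/4.6² = 186.4 → n = 187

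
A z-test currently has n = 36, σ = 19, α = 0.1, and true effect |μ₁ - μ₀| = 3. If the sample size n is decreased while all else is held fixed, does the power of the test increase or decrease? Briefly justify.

Power decreases: a smaller n inflates the standard error σ/√n, pulling the sampling distribution under H₁ back toward the critical value.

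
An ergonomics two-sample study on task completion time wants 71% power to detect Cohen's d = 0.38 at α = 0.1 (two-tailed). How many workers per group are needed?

z_{α/2} = 1.645, z_β = Φ⁻¹(0.71) = 0.553. For small effect (d = 0.38): n per group = 2(z_{α/2} + z_β)²/d² = 2(1.645 + 0.553)²/0.38² = 66.9 → 67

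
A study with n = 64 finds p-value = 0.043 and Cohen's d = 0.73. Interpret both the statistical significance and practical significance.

Statistically significant (p = 0.043 < 0.05). Cohen's d = 0.73 indicates a medium effect size. Both statistical and practical significance should be considered.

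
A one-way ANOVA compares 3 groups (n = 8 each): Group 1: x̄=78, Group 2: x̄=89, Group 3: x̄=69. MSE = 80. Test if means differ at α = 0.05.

Grand mean = 78.67. SS_between = 1605.33, MS_between = 802.67. F = 10.033, F_crit ≈ 3.467. Reject H₀.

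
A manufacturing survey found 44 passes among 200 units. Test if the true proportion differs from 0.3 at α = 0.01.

p̂ = 0.22, p₀ = 0.3. z = (p̂ - p₀)/√(p₀(1-p₀)/n) = -2.469. Critical: ±2.576. Fail to reject H₀.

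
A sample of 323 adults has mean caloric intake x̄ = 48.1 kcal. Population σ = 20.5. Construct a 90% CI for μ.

CI = x̄ ± z*(σ/√n) = 48.1 ± 1.645(20.5/√323) = 48.1 ± 1.88 = (46.22, 49.98)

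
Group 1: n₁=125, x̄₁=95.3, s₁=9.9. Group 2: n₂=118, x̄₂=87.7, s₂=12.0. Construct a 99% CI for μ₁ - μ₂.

Difference = 7.6. SE = √(9.9²/125 + 12.0²/118) = 1.416. CI = (3.95, 11.25)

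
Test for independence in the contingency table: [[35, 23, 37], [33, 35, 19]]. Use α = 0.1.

χ² = 7.991. df = 2, critical = 4.605. Reject H₀. Variables are dependent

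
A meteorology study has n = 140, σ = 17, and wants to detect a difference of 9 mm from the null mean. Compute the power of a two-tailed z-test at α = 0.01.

SE = σ/√n = 17/√140 = 1.437. Non-centrality λ = d/SE = 9/1.437 = 6.264. Power ≈ Φ(λ - z_{α/2}) = Φ(6.264 - 2.576) = Φ(3.688) = 1.0.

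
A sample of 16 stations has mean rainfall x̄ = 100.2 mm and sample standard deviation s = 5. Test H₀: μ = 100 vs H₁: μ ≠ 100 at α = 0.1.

t = (x̄ - μ₀)/(s/√n) = (100.2 - 100)/(5/√16) = 0.16. df = 15, critical t = ±1.753. Fail to reject H₀.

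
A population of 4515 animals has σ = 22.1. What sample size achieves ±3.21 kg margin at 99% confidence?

Without FPC: n₀ = (2.576×22.1/3.21)² = 314.533. With FPC: n = n₀N/(n₀+N-1) = 294.1 → n = 295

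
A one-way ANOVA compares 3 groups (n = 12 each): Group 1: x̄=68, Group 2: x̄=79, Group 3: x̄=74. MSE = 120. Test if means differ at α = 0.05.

Grand mean = 73.67. SS_between = 728.0, MS_between = 364.0. F = 3.033, F_crit ≈ 3.285. Fail to reject H₀.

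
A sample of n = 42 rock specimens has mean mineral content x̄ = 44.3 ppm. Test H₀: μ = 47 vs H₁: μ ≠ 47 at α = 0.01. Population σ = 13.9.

z = (x̄ - μ₀)/(σ/√n) = (44.3 - 47)/(13.9/√42) = -1.259. Critical value: ±2.576. Since |-1.259| ≤ 2.576, Fail to reject H₀.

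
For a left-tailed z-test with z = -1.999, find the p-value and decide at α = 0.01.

p = P(Z < -1.999) = Φ(-1.999) ≈ 0.0228. Since p ≥ 0.01, fail to reject H₀ (not significant) at α = 0.01.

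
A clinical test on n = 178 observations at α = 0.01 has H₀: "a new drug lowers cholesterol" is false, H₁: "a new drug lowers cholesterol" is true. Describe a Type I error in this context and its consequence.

Type I error: rejecting H₀ when it is true — concluding that a new drug lowers cholesterol when in fact it is not. Consequence: approving an ineffective drug — patients take a useless medication and may skip effective alternatives.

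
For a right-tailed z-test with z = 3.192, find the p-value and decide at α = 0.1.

p = P(Z > 3.192) = 1 - Φ(3.192) ≈ 0.0007. Since p < 0.1, reject H₀ (significant) at α = 0.1.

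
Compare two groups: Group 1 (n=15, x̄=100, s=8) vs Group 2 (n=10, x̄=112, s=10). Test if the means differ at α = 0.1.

Pooled sp = 8.84. t = -3.326, df = 23. Critical t = ±1.714. Reject H₀.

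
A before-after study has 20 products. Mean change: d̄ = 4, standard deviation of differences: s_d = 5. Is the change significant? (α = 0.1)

t = d̄/(s_d/√n) = 4/(5/√20) = 3.578. df = 19, critical t = ±1.729. Reject H₀.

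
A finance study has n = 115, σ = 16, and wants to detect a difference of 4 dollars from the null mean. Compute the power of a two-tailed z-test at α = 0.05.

SE = σ/√n = 16/√115 = 1.492. Non-centrality λ = d/SE = 4/1.492 = 2.681. Power ≈ Φ(λ - z_{α/2}) = Φ(2.681 - 1.96) = Φ(0.721) = 0.765.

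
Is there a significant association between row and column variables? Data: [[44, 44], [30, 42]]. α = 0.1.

χ² = 1.106. df = 1, critical = 2.706. Fail to reject H₀. No evidence of dependence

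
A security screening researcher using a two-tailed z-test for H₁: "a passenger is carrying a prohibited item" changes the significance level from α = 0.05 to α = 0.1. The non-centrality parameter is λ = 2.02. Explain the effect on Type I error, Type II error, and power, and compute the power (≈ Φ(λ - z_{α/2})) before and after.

Increasing α from 0.05 to 0.1:
• Type I error rate increases (α is the Type I rate by definition).
• Critical value moves from z_{α/2} = 1.96 to 1.645, so power = Φ(λ - z_{α/2}) goes from Φ(2.02 - 1.96) = 0.524 to Φ(2.02 - 1.645) = 0.646.
• Type II error rate β = 1 - power therefore decreases (0.476 → 0.354).
Appropriate when false negatives are costly — here, letting a prohibited item through — security breach.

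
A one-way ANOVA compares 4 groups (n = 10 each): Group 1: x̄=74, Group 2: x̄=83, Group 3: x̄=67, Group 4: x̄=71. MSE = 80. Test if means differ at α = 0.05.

Grand mean = 73.75. SS_between = 1387.5, MS_between = 462.5. F = 5.781, F_crit ≈ 2.866. Reject H₀.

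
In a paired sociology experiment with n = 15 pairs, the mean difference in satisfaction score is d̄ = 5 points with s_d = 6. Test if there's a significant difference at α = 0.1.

t = d̄/(s_d/√n) = 5/(6/√15) = 3.227. df = 14, critical t = ±1.761. Reject H₀.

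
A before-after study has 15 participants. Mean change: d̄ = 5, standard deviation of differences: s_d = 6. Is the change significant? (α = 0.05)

t = d̄/(s_d/√n) = 5/(6/√15) = 3.227. df = 14, critical t = ±2.145. Reject H₀.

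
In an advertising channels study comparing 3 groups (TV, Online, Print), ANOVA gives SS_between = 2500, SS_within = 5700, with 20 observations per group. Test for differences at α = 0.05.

df_between = 2, df_within = 57. F = MS_between/MS_within = 1250.0/100.0 = 12.5. F_crit ≈ 3.159. Reject H₀. At least one mean differs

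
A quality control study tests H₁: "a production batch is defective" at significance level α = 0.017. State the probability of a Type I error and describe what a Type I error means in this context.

P(Type I error) = α = 0.017. A Type I error is rejecting H₀ when H₀ is actually true (false positive) — here, concluding that a production batch is defective when in fact this is not the case. Consequence: scrapping a good batch — wasted material and cost for no reason.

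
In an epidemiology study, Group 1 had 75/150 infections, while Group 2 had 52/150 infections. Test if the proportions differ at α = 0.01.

p̂₁ = 0.5, p̂₂ = 0.347, pooled p̂ = 0.423. z = 2.688. Critical: ±2.576. Reject H₀.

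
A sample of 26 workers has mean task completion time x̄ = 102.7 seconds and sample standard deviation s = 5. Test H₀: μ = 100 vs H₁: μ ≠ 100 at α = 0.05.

t = (x̄ - μ₀)/(s/√n) = (102.7 - 100)/(5/√26) = 2.753. df = 25, critical t = ±2.06. Reject H₀.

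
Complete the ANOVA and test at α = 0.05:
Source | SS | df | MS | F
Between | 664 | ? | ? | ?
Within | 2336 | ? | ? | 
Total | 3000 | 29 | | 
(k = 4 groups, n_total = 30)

df_between = 3, df_within = 26. MS_between = 221.33, MS_within = 89.85. F = 2.463, F_crit ≈ 2.975. Fail to reject H₀.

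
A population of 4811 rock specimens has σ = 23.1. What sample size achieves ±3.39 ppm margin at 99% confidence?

Without FPC: n₀ = (2.576×23.1/3.39)² = 308.117. With FPC: n = n₀N/(n₀+N-1) = 289.6 → n = 290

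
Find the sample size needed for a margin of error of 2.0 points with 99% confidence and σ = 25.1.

n = (z*σ/E)² = (2.576×25.1/2.0)² = 1045.2 → n = 1046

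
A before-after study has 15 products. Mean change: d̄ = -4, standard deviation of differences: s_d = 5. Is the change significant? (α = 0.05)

t = d̄/(s_d/√n) = -4/(5/√15) = -3.098. df = 14, critical t = ±2.145. Reject H₀.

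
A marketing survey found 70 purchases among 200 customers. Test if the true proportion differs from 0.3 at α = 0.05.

p̂ = 0.35, p₀ = 0.3. z = (p̂ - p₀)/√(p₀(1-p₀)/n) = 1.543. Critical: ±1.96. Fail to reject H₀.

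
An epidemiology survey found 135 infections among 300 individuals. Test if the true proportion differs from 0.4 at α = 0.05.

p̂ = 0.45, p₀ = 0.4. z = (p̂ - p₀)/√(p₀(1-p₀)/n) = 1.768. Critical: ±1.96. Fail to reject H₀.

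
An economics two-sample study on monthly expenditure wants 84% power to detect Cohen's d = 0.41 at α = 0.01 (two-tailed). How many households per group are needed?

z_{α/2} = 2.576, z_β = Φ⁻¹(0.84) = 0.994. For small effect (d = 0.41): n per group = 2(z_{α/2} + z_β)²/d² = 2(2.576 + 0.994)²/0.41² = 151.6 → 152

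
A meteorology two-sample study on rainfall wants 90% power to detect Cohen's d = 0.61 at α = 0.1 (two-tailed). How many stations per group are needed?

z_{α/2} = 1.645, z_β = Φ⁻¹(0.9) = 1.282. For medium effect (d = 0.61): n per group = 2(z_{α/2} + z_β)²/d² = 2(1.645 + 1.282)²/0.61² = 46.05 → 47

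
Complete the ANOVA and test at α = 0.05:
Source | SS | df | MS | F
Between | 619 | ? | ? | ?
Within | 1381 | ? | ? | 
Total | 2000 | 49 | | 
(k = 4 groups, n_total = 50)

df_between = 3, df_within = 46. MS_between = 206.33, MS_within = 30.02. F = 6.873, F_crit ≈ 2.807. Reject H₀.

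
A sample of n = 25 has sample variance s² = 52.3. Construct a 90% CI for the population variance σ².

df = 24. χ²_{0.05} = 36.415, χ²_{0.95} = 13.848. CI for σ² = ((n-1)s²/χ²_{α/2}, (n-1)s²/χ²_{1-α/2}) = (24·52.3/36.415, 24·52.3/13.848) = (34.47, 90.64)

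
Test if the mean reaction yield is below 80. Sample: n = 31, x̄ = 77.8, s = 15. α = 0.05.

t = (77.8 - 80)/(15/√31) = -0.817, df = 30. Critical t = -1.697. Fail to reject H₀.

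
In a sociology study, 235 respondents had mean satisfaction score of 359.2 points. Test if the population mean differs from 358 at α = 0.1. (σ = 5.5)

z = (x̄ - μ₀)/(σ/√n) = (359.2 - 358)/(5.5/√235) = 3.345. Critical value: ±1.645. Since |3.345| > 1.645, Reject H₀.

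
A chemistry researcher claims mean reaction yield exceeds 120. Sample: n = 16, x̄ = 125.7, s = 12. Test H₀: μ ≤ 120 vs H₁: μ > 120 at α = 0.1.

t = (125.7 - 120)/(12/√16) = 1.9, df = 15. Critical t = 1.341. Reject H₀.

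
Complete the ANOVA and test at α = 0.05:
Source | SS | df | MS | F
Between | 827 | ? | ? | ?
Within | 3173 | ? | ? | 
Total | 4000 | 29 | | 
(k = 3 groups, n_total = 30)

df_between = 2, df_within = 27. MS_between = 413.5, MS_within = 117.52. F = 3.519, F_crit ≈ 3.354. Reject H₀.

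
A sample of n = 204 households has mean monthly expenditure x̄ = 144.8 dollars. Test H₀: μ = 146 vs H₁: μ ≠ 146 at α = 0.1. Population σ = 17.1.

z = (x̄ - μ₀)/(σ/√n) = (144.8 - 146)/(17.1/√204) = -1.002. Critical value: ±1.645. Since |-1.002| ≤ 1.645, Fail to reject H₀.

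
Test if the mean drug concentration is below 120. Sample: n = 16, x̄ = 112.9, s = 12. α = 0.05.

t = (112.9 - 120)/(12/√16) = -2.367, df = 15. Critical t = -1.753. Reject H₀.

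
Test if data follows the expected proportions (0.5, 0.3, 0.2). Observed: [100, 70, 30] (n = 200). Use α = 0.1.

Expected: [100.0, 60.0, 40.0]. χ² = 4.167. df = 2, critical = 4.605. Fail to reject H₀.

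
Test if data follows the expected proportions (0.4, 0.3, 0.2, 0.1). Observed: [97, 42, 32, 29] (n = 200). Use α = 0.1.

Expected: [80.0, 60.0, 40.0, 20.0]. χ² = 14.662. df = 3, critical = 6.251. Reject H₀.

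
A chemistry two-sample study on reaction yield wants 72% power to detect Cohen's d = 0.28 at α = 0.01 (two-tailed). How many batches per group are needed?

z_{α/2} = 2.576, z_β = Φ⁻¹(0.72) = 0.583. For small effect (d = 0.28): n per group = 2(z_{α/2} + z_β)²/d² = 2(2.576 + 0.583)²/0.28² = 254.6 → 255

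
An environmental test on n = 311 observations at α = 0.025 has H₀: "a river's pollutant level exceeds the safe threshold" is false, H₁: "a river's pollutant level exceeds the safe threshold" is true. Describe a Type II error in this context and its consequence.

Type II error: failing to reject H₀ when it is false — concluding that a river's pollutant level exceeds the safe threshold is not supported when in fact it is. Consequence: allowing unsafe pollution to continue.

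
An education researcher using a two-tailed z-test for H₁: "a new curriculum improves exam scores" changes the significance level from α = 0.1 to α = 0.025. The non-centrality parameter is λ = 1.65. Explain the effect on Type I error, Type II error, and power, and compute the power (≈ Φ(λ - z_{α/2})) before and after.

Decreasing α from 0.1 to 0.025:
• Type I error rate decreases (α is the Type I rate by definition).
• Critical value moves from z_{α/2} = 1.645 to 2.241, so power = Φ(λ - z_{α/2}) goes from Φ(1.65 - 1.645) = 0.502 to Φ(1.65 - 2.241) = 0.277.
• Type II error rate β = 1 - power therefore increases (0.498 → 0.723).
Appropriate when false positives are costly — here, adopting a curriculum that gives no real benefit — disruption for nothing.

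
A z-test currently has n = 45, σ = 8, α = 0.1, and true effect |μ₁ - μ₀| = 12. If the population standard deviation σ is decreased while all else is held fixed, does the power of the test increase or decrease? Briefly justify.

Power increases: a smaller σ shrinks the standard error σ/√n, moving the sampling distribution under H₁ further from the critical value.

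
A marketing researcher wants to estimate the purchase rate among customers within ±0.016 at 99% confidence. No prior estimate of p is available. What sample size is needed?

Conservative approach: use p = 0.5 (maximizes p(1-p) = 0.25). n = z²(0.25)/E² = 2.576²×0.25/0.016² = 6480.3 → n = 6481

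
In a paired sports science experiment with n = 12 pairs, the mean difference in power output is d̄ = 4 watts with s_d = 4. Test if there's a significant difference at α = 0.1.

t = d̄/(s_d/√n) = 4/(4/√12) = 3.464. df = 11, critical t = ±1.796. Reject H₀.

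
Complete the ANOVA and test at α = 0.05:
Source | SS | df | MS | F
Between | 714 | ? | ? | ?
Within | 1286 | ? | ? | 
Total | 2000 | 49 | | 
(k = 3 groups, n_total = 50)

df_between = 2, df_within = 47. MS_between = 357.0, MS_within = 27.36. F = 13.047, F_crit ≈ 3.195. Reject H₀.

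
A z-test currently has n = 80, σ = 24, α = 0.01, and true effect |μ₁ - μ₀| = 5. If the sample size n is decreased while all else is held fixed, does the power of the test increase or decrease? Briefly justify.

Power decreases: a smaller n inflates the standard error σ/√n, pulling the sampling distribution under H₁ back toward the critical value.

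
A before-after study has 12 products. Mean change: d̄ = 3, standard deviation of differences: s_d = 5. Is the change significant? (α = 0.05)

t = d̄/(s_d/√n) = 3/(5/√12) = 2.078. df = 11, critical t = ±2.201. Fail to reject H₀.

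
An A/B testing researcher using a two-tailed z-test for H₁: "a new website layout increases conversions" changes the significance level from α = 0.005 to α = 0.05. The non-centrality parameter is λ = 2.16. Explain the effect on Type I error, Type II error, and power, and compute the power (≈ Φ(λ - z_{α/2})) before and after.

Increasing α from 0.005 to 0.05:
• Type I error rate increases (α is the Type I rate by definition).
• Critical value moves from z_{α/2} = 2.807 to 1.96, so power = Φ(λ - z_{α/2}) goes from Φ(2.16 - 2.807) = 0.259 to Φ(2.16 - 1.96) = 0.579.
• Type II error rate β = 1 - power therefore decreases (0.741 → 0.421).
Appropriate when false negatives are costly — here, discarding a layout that would have improved conversions — lost revenue.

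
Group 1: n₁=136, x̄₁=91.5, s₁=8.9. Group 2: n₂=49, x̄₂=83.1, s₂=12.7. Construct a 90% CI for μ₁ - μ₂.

Difference = 8.4. SE = √(8.9²/136 + 12.7²/49) = 1.968. CI = (5.16, 11.64)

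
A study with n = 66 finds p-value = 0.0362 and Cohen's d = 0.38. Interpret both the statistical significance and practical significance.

Statistically significant (p = 0.0362 < 0.05). Cohen's d = 0.38 indicates a small effect size. Both statistical and practical significance should be considered.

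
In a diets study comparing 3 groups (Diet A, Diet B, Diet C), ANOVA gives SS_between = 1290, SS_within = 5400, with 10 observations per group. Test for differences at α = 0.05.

df_between = 2, df_within = 27. F = MS_between/MS_within = 645.0/200.0 = 3.225. F_crit ≈ 3.354. Fail to reject H₀.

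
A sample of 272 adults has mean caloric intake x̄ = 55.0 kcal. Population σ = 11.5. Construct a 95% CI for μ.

CI = x̄ ± z*(σ/√n) = 55.0 ± 1.96(11.5/√272) = 55.0 ± 1.37 = (53.63, 56.37)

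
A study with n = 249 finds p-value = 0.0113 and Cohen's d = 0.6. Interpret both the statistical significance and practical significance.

Statistically significant (p = 0.0113 < 0.05). Cohen's d = 0.6 indicates a medium effect size. Both statistical and practical significance should be considered.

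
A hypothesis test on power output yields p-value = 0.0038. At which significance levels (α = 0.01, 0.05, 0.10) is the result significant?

p = 0.0038. Significant at: α = 0.01, 0.05, 0.1.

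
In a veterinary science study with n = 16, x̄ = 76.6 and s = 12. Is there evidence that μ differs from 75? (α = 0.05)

t = (x̄ - μ₀)/(s/√n) = (76.6 - 75)/(12/√16) = 0.533. df = 15, critical t = ±2.131. Fail to reject H₀.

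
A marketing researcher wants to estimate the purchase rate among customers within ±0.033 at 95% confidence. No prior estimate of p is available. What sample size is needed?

Conservative approach: use p = 0.5 (maximizes p(1-p) = 0.25). n = z²(0.25)/E² = 1.96²×0.25/0.033² = 881.9 → n = 882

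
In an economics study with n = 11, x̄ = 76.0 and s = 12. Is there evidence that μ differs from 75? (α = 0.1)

t = (x̄ - μ₀)/(s/√n) = (76.0 - 75)/(12/√11) = 0.276. df = 10, critical t = ±1.812. Fail to reject H₀.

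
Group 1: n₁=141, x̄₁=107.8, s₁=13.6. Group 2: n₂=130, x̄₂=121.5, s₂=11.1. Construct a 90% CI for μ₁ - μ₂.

Difference = -13.7. SE = √(13.6²/141 + 11.1²/130) = 1.503. CI = (-16.17, -11.23)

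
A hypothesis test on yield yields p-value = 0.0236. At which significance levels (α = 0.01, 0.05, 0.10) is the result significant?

p = 0.0236. Significant at: α = 0.05, 0.1.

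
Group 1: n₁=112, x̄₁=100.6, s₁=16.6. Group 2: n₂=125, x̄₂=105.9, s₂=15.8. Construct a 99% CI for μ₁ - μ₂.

Difference = -5.3. SE = √(16.6²/112 + 15.8²/125) = 2.111. CI = (-10.74, 0.14)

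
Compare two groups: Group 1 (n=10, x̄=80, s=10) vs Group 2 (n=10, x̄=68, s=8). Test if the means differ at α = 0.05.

Pooled sp = 9.06. t = 2.963, df = 18. Critical t = ±2.101. Reject H₀.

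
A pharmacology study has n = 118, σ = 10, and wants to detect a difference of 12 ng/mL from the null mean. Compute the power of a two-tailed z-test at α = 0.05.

SE = σ/√n = 10/√118 = 0.921. Non-centrality λ = d/SE = 12/0.921 = 13.035. Power ≈ Φ(λ - z_{α/2}) = Φ(13.035 - 1.96) = Φ(11.075) = 1.0.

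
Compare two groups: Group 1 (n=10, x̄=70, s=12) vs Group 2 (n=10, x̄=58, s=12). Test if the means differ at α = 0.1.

Pooled sp = 12.0. t = 2.236, df = 18. Critical t = ±1.734. Reject H₀.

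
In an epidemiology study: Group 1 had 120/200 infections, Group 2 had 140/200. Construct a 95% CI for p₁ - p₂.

p̂₁ = 0.6, p̂₂ = 0.7. Difference = -0.1. CI = (-0.193, -0.007)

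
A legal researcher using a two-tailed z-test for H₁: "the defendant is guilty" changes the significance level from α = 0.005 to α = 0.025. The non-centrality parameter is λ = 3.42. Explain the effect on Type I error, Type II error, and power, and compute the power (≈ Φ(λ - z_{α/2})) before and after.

Increasing α from 0.005 to 0.025:
• Type I error rate increases (α is the Type I rate by definition).
• Critical value moves from z_{α/2} = 2.807 to 2.241, so power = Φ(λ - z_{α/2}) goes from Φ(3.42 - 2.807) = 0.73 to Φ(3.42 - 2.241) = 0.881.
• Type II error rate β = 1 - power therefore decreases (0.27 → 0.119).
Appropriate when false negatives are costly — here, acquitting a guilty person.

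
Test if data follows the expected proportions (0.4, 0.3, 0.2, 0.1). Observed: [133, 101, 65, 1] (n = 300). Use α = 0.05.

Expected: [120.0, 90.0, 60.0, 30.0]. χ² = 31.203. df = 3, critical = 7.815. Reject H₀.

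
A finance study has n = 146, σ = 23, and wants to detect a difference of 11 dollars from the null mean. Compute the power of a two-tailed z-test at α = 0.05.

SE = σ/√n = 23/√146 = 1.903. Non-centrality λ = d/SE = 11/1.903 = 5.779. Power ≈ Φ(λ - z_{α/2}) = Φ(5.779 - 1.96) = Φ(3.819) = 1.0.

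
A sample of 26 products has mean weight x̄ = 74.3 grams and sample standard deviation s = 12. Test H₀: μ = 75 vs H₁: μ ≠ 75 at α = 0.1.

t = (x̄ - μ₀)/(s/√n) = (74.3 - 75)/(12/√26) = -0.297. df = 25, critical t = ±1.708. Fail to reject H₀.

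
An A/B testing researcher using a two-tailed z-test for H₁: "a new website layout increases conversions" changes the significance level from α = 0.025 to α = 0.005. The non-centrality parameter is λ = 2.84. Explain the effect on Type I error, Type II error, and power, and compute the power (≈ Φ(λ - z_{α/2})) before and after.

Decreasing α from 0.025 to 0.005:
• Type I error rate decreases (α is the Type I rate by definition).
• Critical value moves from z_{α/2} = 2.241 to 2.807, so power = Φ(λ - z_{α/2}) goes from Φ(2.84 - 2.241) = 0.725 to Φ(2.84 - 2.807) = 0.513.
• Type II error rate β = 1 - power therefore increases (0.275 → 0.487).
Appropriate when false positives are costly — here, rolling out a layout that doesn't actually help — wasted engineering effort.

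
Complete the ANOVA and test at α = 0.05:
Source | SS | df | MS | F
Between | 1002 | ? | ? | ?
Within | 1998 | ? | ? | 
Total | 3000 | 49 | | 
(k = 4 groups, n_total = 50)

df_between = 3, df_within = 46. MS_between = 334.0, MS_within = 43.43. F = 7.69, F_crit ≈ 2.807. Reject H₀.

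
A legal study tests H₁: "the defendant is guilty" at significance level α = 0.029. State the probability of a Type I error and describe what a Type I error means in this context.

P(Type I error) = α = 0.029. A Type I error is rejecting H₀ when H₀ is actually true (false positive) — here, concluding that the defendant is guilty when in fact this is not the case. Consequence: convicting an innocent person.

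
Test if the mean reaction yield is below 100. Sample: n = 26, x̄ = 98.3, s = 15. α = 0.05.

t = (98.3 - 100)/(15/√26) = -0.578, df = 25. Critical t = -1.708. Fail to reject H₀.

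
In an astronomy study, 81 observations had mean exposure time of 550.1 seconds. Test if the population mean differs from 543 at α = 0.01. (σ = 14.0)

z = (x̄ - μ₀)/(σ/√n) = (550.1 - 543)/(14.0/√81) = 4.564. Critical value: ±2.576. Since |4.564| > 2.576, Reject H₀.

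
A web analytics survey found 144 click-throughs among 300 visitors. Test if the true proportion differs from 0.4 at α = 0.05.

p̂ = 0.48, p₀ = 0.4. z = (p̂ - p₀)/√(p₀(1-p₀)/n) = 2.828. Critical: ±1.96. Reject H₀.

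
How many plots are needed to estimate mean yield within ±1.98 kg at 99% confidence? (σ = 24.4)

n = (z*σ/E)² = (2.576×24.4/1.98)² = 1007.7 → n = 1008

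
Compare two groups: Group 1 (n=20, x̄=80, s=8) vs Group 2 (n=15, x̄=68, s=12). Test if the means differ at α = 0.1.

Pooled sp = 9.9. t = 3.55, df = 33. Critical t = ±1.692. Reject H₀.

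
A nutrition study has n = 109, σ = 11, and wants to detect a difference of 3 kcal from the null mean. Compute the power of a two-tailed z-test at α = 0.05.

SE = σ/√n = 11/√109 = 1.054. Non-centrality λ = d/SE = 3/1.054 = 2.847. Power ≈ Φ(λ - z_{α/2}) = Φ(2.847 - 1.96) = Φ(0.887) = 0.813.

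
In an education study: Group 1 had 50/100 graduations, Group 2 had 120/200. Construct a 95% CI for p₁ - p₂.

p̂₁ = 0.5, p̂₂ = 0.6. Difference = -0.1. CI = (-0.219, 0.019)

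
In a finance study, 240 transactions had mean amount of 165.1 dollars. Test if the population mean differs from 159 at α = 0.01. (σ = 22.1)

z = (x̄ - μ₀)/(σ/√n) = (165.1 - 159)/(22.1/√240) = 4.276. Critical value: ±2.576. Since |4.276| > 2.576, Reject H₀.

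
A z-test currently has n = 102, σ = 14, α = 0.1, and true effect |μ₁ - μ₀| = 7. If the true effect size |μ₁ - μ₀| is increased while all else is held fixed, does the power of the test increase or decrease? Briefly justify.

Power increases: a larger true effect increases the non-centrality λ = |μ₁ - μ₀|/(σ/√n).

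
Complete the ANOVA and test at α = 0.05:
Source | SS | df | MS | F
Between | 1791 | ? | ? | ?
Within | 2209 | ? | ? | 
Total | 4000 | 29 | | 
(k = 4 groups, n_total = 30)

df_between = 3, df_within = 26. MS_between = 597.0, MS_within = 84.96. F = 7.027, F_crit ≈ 2.975. Reject H₀.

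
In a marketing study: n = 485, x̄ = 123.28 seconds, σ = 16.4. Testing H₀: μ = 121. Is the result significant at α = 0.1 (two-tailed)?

z = (123.28 - 121)/(16.4/√485) = 3.062. Since |z| > 1.645, significant at α = 0.1.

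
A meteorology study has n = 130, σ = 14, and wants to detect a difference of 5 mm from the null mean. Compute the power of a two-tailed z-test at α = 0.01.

SE = σ/√n = 14/√130 = 1.228. Non-centrality λ = d/SE = 5/1.228 = 4.072. Power ≈ Φ(λ - z_{α/2}) = Φ(4.072 - 2.576) = Φ(1.496) = 0.933.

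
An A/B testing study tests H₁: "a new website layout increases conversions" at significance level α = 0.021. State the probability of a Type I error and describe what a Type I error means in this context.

P(Type I error) = α = 0.021. A Type I error is rejecting H₀ when H₀ is actually true (false positive) — here, concluding that a new website layout increases conversions when in fact this is not the case. Consequence: rolling out a layout that doesn't actually help — wasted engineering effort.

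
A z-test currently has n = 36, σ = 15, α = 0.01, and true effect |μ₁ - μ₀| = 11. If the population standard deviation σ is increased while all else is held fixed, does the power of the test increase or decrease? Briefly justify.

Power decreases: a larger σ inflates the standard error σ/√n, pulling the sampling distribution under H₁ back toward the critical value.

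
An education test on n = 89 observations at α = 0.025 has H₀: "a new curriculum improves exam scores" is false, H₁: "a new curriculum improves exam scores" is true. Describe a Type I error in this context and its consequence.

Type I error: rejecting H₀ when it is true — concluding that a new curriculum improves exam scores when in fact it is not. Consequence: adopting a curriculum that gives no real benefit — disruption for nothing.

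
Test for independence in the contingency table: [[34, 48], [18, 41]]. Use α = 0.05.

χ² = 1.769. df = 1, critical = 3.841. Fail to reject H₀. No evidence of dependence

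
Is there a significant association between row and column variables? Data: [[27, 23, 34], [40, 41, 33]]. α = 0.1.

χ² = 3.126. df = 2, critical = 4.605. Fail to reject H₀. No evidence of dependence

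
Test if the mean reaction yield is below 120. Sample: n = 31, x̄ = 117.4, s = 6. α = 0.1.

t = (117.4 - 120)/(6/√31) = -2.413, df = 30. Critical t = -1.31. Reject H₀.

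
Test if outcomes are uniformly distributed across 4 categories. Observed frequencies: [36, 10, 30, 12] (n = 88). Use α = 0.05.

Expected = 22 each. χ² = Σ(O-E)²/E = 22.909. df = 3, critical value = 7.815. Reject H₀.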